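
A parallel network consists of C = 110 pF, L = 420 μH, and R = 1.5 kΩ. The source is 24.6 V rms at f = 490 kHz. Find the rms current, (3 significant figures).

19.6 mA

ω = 2πf = 3.079e+06 rad/s
X_L = ωL = 1290 Ω
X_C = 1/(ωC) = 2950 Ω
Parallel: admittances add. Y = 1/R + 1/(jωL) + jωC
Y = (0.000667 − j0.000435) S
|Y| = 0.000796 S → |Z| = 1/|Y| = 1260 Ω, ∠Z = −∠Y = 33.1°
I = V/|Z| = 24.6/1260 = 19.6 mA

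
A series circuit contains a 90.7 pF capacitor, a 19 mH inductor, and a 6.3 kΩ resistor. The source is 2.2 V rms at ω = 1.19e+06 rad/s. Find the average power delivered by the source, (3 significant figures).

140 μW

X_L = ωL = 22600 Ω
X_C = 1/(ωC) = 9270 Ω
Net reactance X = X_L − X_C = 13300 Ω
Z = 6300 + j13300 Ω
|Z| = √(6300² + 13300²) = 14800 Ω
∠Z = arctan(13300/6300) = 64.7°
I = V/|Z| = 149 μA
P = VI cos φ = 2.2 × 0.000149 × cos(64.7°) = 140 μW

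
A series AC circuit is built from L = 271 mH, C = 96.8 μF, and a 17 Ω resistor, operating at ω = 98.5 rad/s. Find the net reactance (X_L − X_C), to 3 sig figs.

-78.2 Ω

X_L = ωL = 26.7 Ω
X_C = 1/(ωC) = 105 Ω
X = 26.7 − 105 = -78.2 Ω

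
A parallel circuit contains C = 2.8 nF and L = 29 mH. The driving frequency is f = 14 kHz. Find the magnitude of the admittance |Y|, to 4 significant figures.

ω = 2πf = 87960 rad/s
X_L = ωL = 2551 Ω
X_C = 1/(ωC) = 4060 Ω
Parallel: admittances add. Y = 1/(jωL) + jωC
Y = (0 − j0.0001457) S
|Y| = 0.0001457 S → |Z| = 1/|Y| = 6863 Ω, ∠Z = −∠Y = 90.00°

145.7 μS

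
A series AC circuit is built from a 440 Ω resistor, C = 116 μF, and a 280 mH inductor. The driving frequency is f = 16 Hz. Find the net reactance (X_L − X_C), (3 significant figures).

ω = 2πf = 100.5 rad/s
X_L = ωL = 28.1 Ω
X_C = 1/(ωC) = 85.8 Ω
X = 28.1 − 85.8 = -57.6 Ω

-57.6 Ω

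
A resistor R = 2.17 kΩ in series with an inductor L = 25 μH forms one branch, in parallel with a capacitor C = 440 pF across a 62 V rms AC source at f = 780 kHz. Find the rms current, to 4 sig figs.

135.1 mA

ω = 2πf = 4.901e+06 rad/s
X_L = ωL = 122.5 Ω
X_C = 1/(ωC) = 463.7 Ω
Branch 1 (R+jX_L): Z₁ = 2170 + j122.5 Ω, |Z₁| = 2173 Ω
Branch 2 (−jX_C): Z₂ = −j463.7 Ω
Parallel: Z = Z₁Z₂/(Z₁+Z₂), |Z| = 458.8 Ω, ∠Z = -77.83°
I = V/|Z| = 62/458.8 = 135.1 mA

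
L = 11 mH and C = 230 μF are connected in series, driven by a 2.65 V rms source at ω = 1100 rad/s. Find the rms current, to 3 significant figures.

325 mA

X_L = ωL = 12.1 Ω
X_C = 1/(ωC) = 3.95 Ω
Net reactance X = X_L − X_C = 8.15 Ω
Z = j8.15 Ω
|Z| = √(0² + 8.15²) = 8.15 Ω
I = V/|Z| = 2.65/8.15 = 325 mA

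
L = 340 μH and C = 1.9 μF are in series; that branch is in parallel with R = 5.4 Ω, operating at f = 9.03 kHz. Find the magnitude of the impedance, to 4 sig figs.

4.753 Ω

ω = 2πf = 56740 rad/s
X_L = ωL = 19.29 Ω
X_C = 1/(ωC) = 9.276 Ω
Branch 1: Z₁ = R = 5.400 Ω
Branch 2 (series LC): Z₂ = j(X_L − X_C) = j10.01 Ω
Parallel: Z = Z₁Z₂/(Z₁+Z₂), |Z| = 4.753 Ω, ∠Z = 28.33°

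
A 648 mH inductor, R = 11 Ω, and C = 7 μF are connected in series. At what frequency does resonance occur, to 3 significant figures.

ω₀ = 1/√(LC) = 1/√(0.648 × 7e-06) = 469.5 rad/s
f₀ = ω₀/(2π) = 74.7 Hz

74.7 Hz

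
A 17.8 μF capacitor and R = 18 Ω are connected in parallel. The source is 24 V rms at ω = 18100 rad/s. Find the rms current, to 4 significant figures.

X_C = 1/(ωC) = 3.104 Ω
Parallel: admittances add. Y = 1/R + jωC
Y = (0.05556 + j0.3222) S
|Y| = 0.3269 S → |Z| = 1/|Y| = 3.059 Ω, ∠Z = −∠Y = -80.22°
I = V/|Z| = 24/3.059 = 7.846 A

7.846 A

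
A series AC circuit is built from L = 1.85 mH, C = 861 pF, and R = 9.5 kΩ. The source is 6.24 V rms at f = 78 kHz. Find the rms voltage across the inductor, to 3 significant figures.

0.589 V

ω = 2πf = 490100 rad/s
X_L = ωL = 907 Ω
X_C = 1/(ωC) = 2370 Ω
Net reactance X = X_L − X_C = -1460 Ω
Z = 9500 − j1460 Ω
|Z| = √(9500² + 1460²) = 9610 Ω
I = V/|Z| = 649 μA
V_L = I·|Z_L| = 0.000649 × 907 = 0.589 V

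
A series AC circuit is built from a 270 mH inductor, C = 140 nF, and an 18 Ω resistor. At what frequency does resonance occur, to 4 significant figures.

ω₀ = 1/√(LC) = 1/√(0.27 × 1.4e-07) = 5143 rad/s
f₀ = ω₀/(2π) = 818.6 Hz

818.6 Hz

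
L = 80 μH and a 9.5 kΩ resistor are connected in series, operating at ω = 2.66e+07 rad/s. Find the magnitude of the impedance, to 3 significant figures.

X_L = ωL = 2130 Ω
Z = 9500 + j2130 Ω
|Z| = √(9500² + 2130²) = 9740 Ω

9740 Ω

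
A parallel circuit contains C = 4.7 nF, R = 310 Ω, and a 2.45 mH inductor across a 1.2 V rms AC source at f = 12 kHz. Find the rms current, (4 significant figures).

ω = 2πf = 75400 rad/s
X_L = ωL = 184.7 Ω
X_C = 1/(ωC) = 2822 Ω
Parallel: admittances add. Y = 1/R + 1/(jωL) + jωC
Y = (0.003226 − j0.005059) S
|Y| = 0.006000 S → |Z| = 1/|Y| = 166.7 Ω, ∠Z = −∠Y = 57.48°
I = V/|Z| = 1.2/166.7 = 7.200 mA

7.200 mA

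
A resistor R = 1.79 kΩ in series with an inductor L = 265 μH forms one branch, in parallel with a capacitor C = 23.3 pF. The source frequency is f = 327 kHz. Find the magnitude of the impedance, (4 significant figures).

1914 Ω

ω = 2πf = 2.055e+06 rad/s
X_L = ωL = 544.5 Ω
X_C = 1/(ωC) = 20890 Ω
Branch 1 (R+jX_L): Z₁ = 1790 + j544.5 Ω, |Z₁| = 1871 Ω
Branch 2 (−jX_C): Z₂ = −j20890 Ω
Parallel: Z = Z₁Z₂/(Z₁+Z₂), |Z| = 1914 Ω, ∠Z = 11.89°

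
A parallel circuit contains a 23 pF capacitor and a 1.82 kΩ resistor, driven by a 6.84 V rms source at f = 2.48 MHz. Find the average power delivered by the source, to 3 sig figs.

ω = 2πf = 1.558e+07 rad/s
X_C = 1/(ωC) = 2790 Ω
Parallel: admittances add. Y = 1/R + jωC
Y = (0.000549 + j0.000358) S
|Y| = 0.000656 S → |Z| = 1/|Y| = 1520 Ω, ∠Z = −∠Y = -33.1°
I = V/|Z| = 4.49 mA
P = VI cos φ = 6.84 × 0.00449 × cos(-33.1°) = 25.7 mW

25.7 mW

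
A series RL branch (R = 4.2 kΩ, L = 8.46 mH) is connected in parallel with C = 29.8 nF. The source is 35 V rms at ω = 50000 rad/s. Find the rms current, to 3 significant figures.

52.0 mA

X_L = ωL = 423 Ω
X_C = 1/(ωC) = 671 Ω
Branch 1 (R+jX_L): Z₁ = 4200 + j423 Ω, |Z₁| = 4220 Ω
Branch 2 (−jX_C): Z₂ = −j671 Ω
Parallel: Z = Z₁Z₂/(Z₁+Z₂), |Z| = 673 Ω, ∠Z = -80.9°
I = V/|Z| = 35/673 = 52.0 mA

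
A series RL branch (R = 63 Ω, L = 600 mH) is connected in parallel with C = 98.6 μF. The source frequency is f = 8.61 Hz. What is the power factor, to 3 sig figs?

ω = 2πf = 54.10 rad/s
X_L = ωL = 32.5 Ω
X_C = 1/(ωC) = 187 Ω
Branch 1 (R+jX_L): Z₁ = 63.0 + j32.5 Ω, |Z₁| = 70.9 Ω
Branch 2 (−jX_C): Z₂ = −j187 Ω
Parallel: Z = Z₁Z₂/(Z₁+Z₂), |Z| = 79.4 Ω, ∠Z = 5.14°
cos φ = cos(5.14°) = 0.996

0.996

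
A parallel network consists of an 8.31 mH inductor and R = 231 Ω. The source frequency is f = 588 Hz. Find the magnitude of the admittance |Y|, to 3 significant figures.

ω = 2πf = 3695 rad/s
X_L = ωL = 30.7 Ω
Parallel: admittances add. Y = 1/R + 1/(jωL)
Y = (0.00433 − j0.0326) S
|Y| = 0.0329 S → |Z| = 1/|Y| = 30.4 Ω, ∠Z = −∠Y = 82.4°

32.9 mS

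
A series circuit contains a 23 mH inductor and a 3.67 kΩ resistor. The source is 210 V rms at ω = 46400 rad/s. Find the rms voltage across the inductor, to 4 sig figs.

58.64 V

X_L = ωL = 1067 Ω
Z = 3670 + j1067 Ω
|Z| = √(3670² + 1067²) = 3822 Ω
I = V/|Z| = 54.94 mA
V_L = I·|Z_L| = 0.05494 × 1067 = 58.64 V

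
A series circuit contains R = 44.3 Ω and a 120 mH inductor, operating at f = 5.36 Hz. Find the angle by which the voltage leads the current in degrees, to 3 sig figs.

ω = 2πf = 33.68 rad/s
X_L = ωL = 4.04 Ω
Z = 44.3 + j4.04 Ω
|Z| = √(44.3² + 4.04²) = 44.5 Ω
∠Z = arctan(4.04/44.3) = 5.21°

5.21°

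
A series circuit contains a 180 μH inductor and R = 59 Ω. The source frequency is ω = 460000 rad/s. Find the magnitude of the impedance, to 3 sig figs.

102 Ω

X_L = ωL = 82.8 Ω
Z = 59.0 + j82.8 Ω
|Z| = √(59.0² + 82.8²) = 102 Ω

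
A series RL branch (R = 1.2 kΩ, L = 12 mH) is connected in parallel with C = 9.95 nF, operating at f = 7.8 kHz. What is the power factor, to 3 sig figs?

ω = 2πf = 49010 rad/s
X_L = ωL = 588 Ω
X_C = 1/(ωC) = 2050 Ω
Branch 1 (R+jX_L): Z₁ = 1200 + j588 Ω, |Z₁| = 1340 Ω
Branch 2 (−jX_C): Z₂ = −j2050 Ω
Parallel: Z = Z₁Z₂/(Z₁+Z₂), |Z| = 1450 Ω, ∠Z = -13.3°
cos φ = cos(-13.3°) = 0.973

0.973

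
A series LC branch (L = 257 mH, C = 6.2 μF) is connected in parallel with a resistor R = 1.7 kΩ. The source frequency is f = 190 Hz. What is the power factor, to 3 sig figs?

ω = 2πf = 1194 rad/s
X_L = ωL = 307 Ω
X_C = 1/(ωC) = 135 Ω
Branch 1: Z₁ = R = 1700 Ω
Branch 2 (series LC): Z₂ = j(X_L − X_C) = j172 Ω
Parallel: Z = Z₁Z₂/(Z₁+Z₂), |Z| = 171 Ω, ∠Z = 84.2°
cos φ = cos(84.2°) = 0.100

0.100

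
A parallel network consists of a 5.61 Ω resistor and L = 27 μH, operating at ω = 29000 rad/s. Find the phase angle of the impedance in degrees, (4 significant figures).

X_L = ωL = 0.7830 Ω
Parallel: admittances add. Y = 1/R + 1/(jωL)
Y = (0.1783 − j1.277) S
|Y| = 1.290 S → |Z| = 1/|Y| = 0.7755 Ω, ∠Z = −∠Y = 82.05°

82.05°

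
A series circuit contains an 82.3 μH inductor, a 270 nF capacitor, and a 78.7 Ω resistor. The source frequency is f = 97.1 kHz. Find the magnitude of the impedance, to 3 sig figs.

90.2 Ω

ω = 2πf = 610100 rad/s
X_L = ωL = 50.2 Ω
X_C = 1/(ωC) = 6.07 Ω
Net reactance X = X_L − X_C = 44.1 Ω
Z = 78.7 + j44.1 Ω
|Z| = √(78.7² + 44.1²) = 90.2 Ω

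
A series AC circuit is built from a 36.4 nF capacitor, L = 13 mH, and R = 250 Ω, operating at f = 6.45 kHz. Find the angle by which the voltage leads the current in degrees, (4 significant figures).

-31.14°

ω = 2πf = 40530 rad/s
X_L = ωL = 526.8 Ω
X_C = 1/(ωC) = 677.9 Ω
Net reactance X = X_L − X_C = -151.0 Ω
Z = 250.0 − j151.0 Ω
|Z| = √(250.0² + 151.0²) = 292.1 Ω
∠Z = arctan(-151.0/250.0) = -31.14°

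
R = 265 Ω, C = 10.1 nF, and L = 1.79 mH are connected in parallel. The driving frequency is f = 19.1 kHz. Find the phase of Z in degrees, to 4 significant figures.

42.38°

ω = 2πf = 120000 rad/s
X_L = ωL = 214.8 Ω
X_C = 1/(ωC) = 825.0 Ω
Parallel: admittances add. Y = 1/R + 1/(jωL) + jωC
Y = (0.003774 − j0.003443) S
|Y| = 0.005108 S → |Z| = 1/|Y| = 195.8 Ω, ∠Z = −∠Y = 42.38°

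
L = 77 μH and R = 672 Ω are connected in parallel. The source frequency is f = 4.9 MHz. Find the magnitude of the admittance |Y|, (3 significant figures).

ω = 2πf = 3.079e+07 rad/s
X_L = ωL = 2370 Ω
Parallel: admittances add. Y = 1/R + 1/(jωL)
Y = (0.00149 − j0.000422) S
|Y| = 0.00155 S → |Z| = 1/|Y| = 647 Ω, ∠Z = −∠Y = 15.8°

1.55 mS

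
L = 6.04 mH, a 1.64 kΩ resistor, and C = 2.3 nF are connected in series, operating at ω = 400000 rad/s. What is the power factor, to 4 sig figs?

X_L = ωL = 2416 Ω
X_C = 1/(ωC) = 1087 Ω
Net reactance X = X_L − X_C = 1329 Ω
Z = 1640 + j1329 Ω
|Z| = √(1640² + 1329²) = 2111 Ω
∠Z = arctan(1329/1640) = 39.02°
cos φ = cos(39.02°) = 0.7769

0.7769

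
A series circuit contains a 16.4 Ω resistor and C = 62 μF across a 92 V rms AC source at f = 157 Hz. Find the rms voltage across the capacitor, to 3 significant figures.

65.0 V

ω = 2πf = 986.5 rad/s
X_C = 1/(ωC) = 16.4 Ω
Z = 16.4 − j16.4 Ω
|Z| = √(16.4² + 16.4²) = 23.2 Ω
I = V/|Z| = 3.97 A
V_C = I·|Z_C| = 3.97 × 16.4 = 65.0 V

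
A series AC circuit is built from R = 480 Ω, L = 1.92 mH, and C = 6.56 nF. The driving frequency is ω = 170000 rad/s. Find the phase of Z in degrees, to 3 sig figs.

-49.9°

X_L = ωL = 326 Ω
X_C = 1/(ωC) = 897 Ω
Net reactance X = X_L − X_C = -570 Ω
Z = 480 − j570 Ω
|Z| = √(480² + 570²) = 745 Ω
∠Z = arctan(-570/480) = -49.9°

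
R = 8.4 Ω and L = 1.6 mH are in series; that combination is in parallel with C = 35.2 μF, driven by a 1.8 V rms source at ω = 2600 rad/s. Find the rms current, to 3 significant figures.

X_L = ωL = 4.16 Ω
X_C = 1/(ωC) = 10.9 Ω
Branch 1 (R+jX_L): Z₁ = 8.40 + j4.16 Ω, |Z₁| = 9.37 Ω
Branch 2 (−jX_C): Z₂ = −j10.9 Ω
Parallel: Z = Z₁Z₂/(Z₁+Z₂), |Z| = 9.50 Ω, ∠Z = -24.8°
I = V/|Z| = 1.8/9.50 = 190 mA

190 mA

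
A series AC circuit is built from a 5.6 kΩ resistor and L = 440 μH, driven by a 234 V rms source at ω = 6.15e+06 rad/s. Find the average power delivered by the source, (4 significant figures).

7.927 W

X_L = ωL = 2706 Ω
Z = 5600 + j2706 Ω
|Z| = √(5600² + 2706²) = 6220 Ω
∠Z = arctan(2706/5600) = 25.79°
I = V/|Z| = 37.62 mA
P = VI cos φ = 234 × 0.03762 × cos(25.79°) = 7.927 W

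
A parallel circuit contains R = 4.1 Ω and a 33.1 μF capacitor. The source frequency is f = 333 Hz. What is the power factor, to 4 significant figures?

0.9620

ω = 2πf = 2092 rad/s
X_C = 1/(ωC) = 14.44 Ω
Parallel: admittances add. Y = 1/R + jωC
Y = (0.2439 + j0.06926) S
|Y| = 0.2535 S → |Z| = 1/|Y| = 3.944 Ω, ∠Z = −∠Y = -15.85°
cos φ = cos(-15.85°) = 0.9620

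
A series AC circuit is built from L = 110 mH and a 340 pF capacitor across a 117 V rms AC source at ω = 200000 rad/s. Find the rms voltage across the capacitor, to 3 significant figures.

X_L = ωL = 22000 Ω
X_C = 1/(ωC) = 14700 Ω
Net reactance X = X_L − X_C = 7290 Ω
Z = j7290 Ω
|Z| = √(0² + 7290²) = 7290 Ω
I = V/|Z| = 16.0 mA
V_C = I·|Z_C| = 0.0160 × 14700 = 236 V

236 V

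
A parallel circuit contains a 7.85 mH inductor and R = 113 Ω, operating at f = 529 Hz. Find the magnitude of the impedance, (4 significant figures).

ω = 2πf = 3324 rad/s
X_L = ωL = 26.09 Ω
Parallel: admittances add. Y = 1/R + 1/(jωL)
Y = (0.008850 − j0.03833) S
|Y| = 0.03933 S → |Z| = 1/|Y| = 25.42 Ω, ∠Z = −∠Y = 77.00°

25.42 Ω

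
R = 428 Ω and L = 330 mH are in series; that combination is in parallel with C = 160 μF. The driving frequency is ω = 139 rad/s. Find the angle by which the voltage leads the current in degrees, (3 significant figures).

-84.0°

X_L = ωL = 45.9 Ω
X_C = 1/(ωC) = 45.0 Ω
Branch 1 (R+jX_L): Z₁ = 428 + j45.9 Ω, |Z₁| = 430 Ω
Branch 2 (−jX_C): Z₂ = −j45.0 Ω
Parallel: Z = Z₁Z₂/(Z₁+Z₂), |Z| = 45.2 Ω, ∠Z = -84.0°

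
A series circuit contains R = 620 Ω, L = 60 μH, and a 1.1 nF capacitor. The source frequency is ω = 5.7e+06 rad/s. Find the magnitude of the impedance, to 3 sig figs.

646 Ω

X_L = ωL = 342 Ω
X_C = 1/(ωC) = 159 Ω
Net reactance X = X_L − X_C = 183 Ω
Z = 620 + j183 Ω
|Z| = √(620² + 183²) = 646 Ω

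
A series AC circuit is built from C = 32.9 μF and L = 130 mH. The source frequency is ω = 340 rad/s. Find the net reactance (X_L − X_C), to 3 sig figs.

X_L = ωL = 44.2 Ω
X_C = 1/(ωC) = 89.4 Ω
X = 44.2 − 89.4 = -45.2 Ω

-45.2 Ω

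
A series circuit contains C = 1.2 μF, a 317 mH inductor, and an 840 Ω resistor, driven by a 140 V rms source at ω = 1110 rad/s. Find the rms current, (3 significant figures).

X_L = ωL = 352 Ω
X_C = 1/(ωC) = 751 Ω
Net reactance X = X_L − X_C = -399 Ω
Z = 840 − j399 Ω
|Z| = √(840² + 399²) = 930 Ω
I = V/|Z| = 140/930 = 151 mA

151 mA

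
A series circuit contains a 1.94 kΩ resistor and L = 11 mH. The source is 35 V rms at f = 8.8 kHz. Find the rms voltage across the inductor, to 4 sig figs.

10.47 V

ω = 2πf = 55290 rad/s
X_L = ωL = 608.2 Ω
Z = 1940 + j608.2 Ω
|Z| = √(1940² + 608.2²) = 2033 Ω
I = V/|Z| = 17.22 mA
V_L = I·|Z_L| = 0.01722 × 608.2 = 10.47 V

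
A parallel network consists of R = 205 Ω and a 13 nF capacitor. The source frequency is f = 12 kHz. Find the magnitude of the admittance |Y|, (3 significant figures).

ω = 2πf = 75400 rad/s
X_C = 1/(ωC) = 1020 Ω
Parallel: admittances add. Y = 1/R + jωC
Y = (0.00488 + j0.000980) S
|Y| = 0.00498 S → |Z| = 1/|Y| = 201 Ω, ∠Z = −∠Y = -11.4°

4.98 mS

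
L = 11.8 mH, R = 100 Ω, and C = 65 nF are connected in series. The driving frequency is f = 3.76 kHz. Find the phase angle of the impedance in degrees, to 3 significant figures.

-75.0°

ω = 2πf = 23620 rad/s
X_L = ωL = 279 Ω
X_C = 1/(ωC) = 651 Ω
Net reactance X = X_L − X_C = -372 Ω
Z = 100 − j372 Ω
|Z| = √(100² + 372²) = 386 Ω
∠Z = arctan(-372/100) = -75.0°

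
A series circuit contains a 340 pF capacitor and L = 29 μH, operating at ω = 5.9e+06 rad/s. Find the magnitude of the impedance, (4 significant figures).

327.4 Ω

X_L = ωL = 171.1 Ω
X_C = 1/(ωC) = 498.5 Ω
Net reactance X = X_L − X_C = -327.4 Ω
Z = − j327.4 Ω
|Z| = √(0² + 327.4²) = 327.4 Ω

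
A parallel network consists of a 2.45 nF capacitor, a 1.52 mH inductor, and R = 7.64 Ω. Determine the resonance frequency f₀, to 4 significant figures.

ω₀ = 1/√(LC) = 1/√(0.00152 × 2.45e-09) = 518200 rad/s
f₀ = ω₀/(2π) = 82.47 kHz

82.47 kHz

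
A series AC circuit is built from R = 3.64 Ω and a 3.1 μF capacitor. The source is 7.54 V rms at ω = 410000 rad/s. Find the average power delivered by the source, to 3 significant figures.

14.9 W

X_C = 1/(ωC) = 0.787 Ω
Z = 3.64 − j0.787 Ω
|Z| = √(3.64² + 0.787²) = 3.72 Ω
∠Z = arctan(-0.787/3.64) = -12.2°
I = V/|Z| = 2.02 A
P = VI cos φ = 7.54 × 2.02 × cos(-12.2°) = 14.9 W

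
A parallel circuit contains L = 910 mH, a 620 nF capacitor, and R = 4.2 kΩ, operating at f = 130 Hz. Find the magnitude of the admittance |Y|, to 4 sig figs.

ω = 2πf = 816.8 rad/s
X_L = ωL = 743.3 Ω
X_C = 1/(ωC) = 1975 Ω
Parallel: admittances add. Y = 1/R + 1/(jωL) + jωC
Y = (0.0002381 − j0.0008389) S
|Y| = 0.0008721 S → |Z| = 1/|Y| = 1147 Ω, ∠Z = −∠Y = 74.16°

872.1 μS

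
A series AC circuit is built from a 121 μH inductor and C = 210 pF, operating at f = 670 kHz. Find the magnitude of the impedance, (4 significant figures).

621.8 Ω

ω = 2πf = 4.21e+06 rad/s
X_L = ωL = 509.4 Ω
X_C = 1/(ωC) = 1131 Ω
Net reactance X = X_L − X_C = -621.8 Ω
Z = − j621.8 Ω
|Z| = √(0² + 621.8²) = 621.8 Ω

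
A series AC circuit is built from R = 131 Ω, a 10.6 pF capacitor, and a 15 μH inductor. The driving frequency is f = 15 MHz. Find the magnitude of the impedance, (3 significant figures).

ω = 2πf = 9.425e+07 rad/s
X_L = ωL = 1410 Ω
X_C = 1/(ωC) = 1000 Ω
Net reactance X = X_L − X_C = 413 Ω
Z = 131 + j413 Ω
|Z| = √(131² + 413²) = 433 Ω

433 Ω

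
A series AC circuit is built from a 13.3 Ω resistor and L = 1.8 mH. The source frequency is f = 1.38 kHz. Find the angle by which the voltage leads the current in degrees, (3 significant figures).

49.6°

ω = 2πf = 8671 rad/s
X_L = ωL = 15.6 Ω
Z = 13.3 + j15.6 Ω
|Z| = √(13.3² + 15.6²) = 20.5 Ω
∠Z = arctan(15.6/13.3) = 49.6°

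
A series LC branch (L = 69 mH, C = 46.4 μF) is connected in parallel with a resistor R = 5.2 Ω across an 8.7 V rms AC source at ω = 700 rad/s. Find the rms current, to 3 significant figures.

1.75 A

X_L = ωL = 48.3 Ω
X_C = 1/(ωC) = 30.8 Ω
Branch 1: Z₁ = R = 5.20 Ω
Branch 2 (series LC): Z₂ = j(X_L − X_C) = j17.5 Ω
Parallel: Z = Z₁Z₂/(Z₁+Z₂), |Z| = 4.98 Ω, ∠Z = 16.5°
I = V/|Z| = 8.7/4.98 = 1.75 A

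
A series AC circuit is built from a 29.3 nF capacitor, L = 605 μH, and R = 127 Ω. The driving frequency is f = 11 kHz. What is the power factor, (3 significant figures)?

ω = 2πf = 69120 rad/s
X_L = ωL = 41.8 Ω
X_C = 1/(ωC) = 494 Ω
Net reactance X = X_L − X_C = -452 Ω
Z = 127 − j452 Ω
|Z| = √(127² + 452²) = 469 Ω
∠Z = arctan(-452/127) = -74.3°
cos φ = cos(-74.3°) = 0.271

0.271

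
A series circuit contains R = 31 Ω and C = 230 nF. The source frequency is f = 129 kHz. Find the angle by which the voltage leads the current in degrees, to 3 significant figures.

ω = 2πf = 810500 rad/s
X_C = 1/(ωC) = 5.36 Ω
Z = 31.0 − j5.36 Ω
|Z| = √(31.0² + 5.36²) = 31.5 Ω
∠Z = arctan(-5.36/31.0) = -9.82°

-9.82°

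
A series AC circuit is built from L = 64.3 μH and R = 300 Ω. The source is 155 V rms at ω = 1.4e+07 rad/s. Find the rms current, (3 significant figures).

X_L = ωL = 900 Ω
Z = 300 + j900 Ω
|Z| = √(300² + 900²) = 949 Ω
I = V/|Z| = 155/949 = 163 mA

163 mA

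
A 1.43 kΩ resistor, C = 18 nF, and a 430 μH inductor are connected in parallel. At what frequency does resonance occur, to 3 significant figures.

57.2 kHz

ω₀ = 1/√(LC) = 1/√(0.00043 × 1.8e-08) = 359400 rad/s
f₀ = ω₀/(2π) = 57.2 kHz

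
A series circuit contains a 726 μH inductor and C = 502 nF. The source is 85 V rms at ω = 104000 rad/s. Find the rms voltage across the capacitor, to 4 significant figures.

X_L = ωL = 75.50 Ω
X_C = 1/(ωC) = 19.15 Ω
Net reactance X = X_L − X_C = 56.35 Ω
Z = j56.35 Ω
|Z| = √(0² + 56.35²) = 56.35 Ω
I = V/|Z| = 1.508 A
V_C = I·|Z_C| = 1.508 × 19.15 = 28.89 V

28.89 V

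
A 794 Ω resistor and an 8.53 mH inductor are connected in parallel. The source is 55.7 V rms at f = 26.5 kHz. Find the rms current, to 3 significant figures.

ω = 2πf = 166500 rad/s
X_L = ωL = 1420 Ω
Parallel: admittances add. Y = 1/R + 1/(jωL)
Y = (0.00126 − j0.000704) S
|Y| = 0.00144 S → |Z| = 1/|Y| = 693 Ω, ∠Z = −∠Y = 29.2°
I = V/|Z| = 55.7/693 = 80.4 mA

80.4 mA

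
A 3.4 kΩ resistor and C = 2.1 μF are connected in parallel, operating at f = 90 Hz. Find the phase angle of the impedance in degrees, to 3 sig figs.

ω = 2πf = 565.5 rad/s
X_C = 1/(ωC) = 842 Ω
Parallel: admittances add. Y = 1/R + jωC
Y = (0.000294 + j0.00119) S
|Y| = 0.00122 S → |Z| = 1/|Y| = 817 Ω, ∠Z = −∠Y = -76.1°

-76.1°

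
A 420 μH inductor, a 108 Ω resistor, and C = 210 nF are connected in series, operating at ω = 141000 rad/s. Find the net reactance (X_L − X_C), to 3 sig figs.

25.4 Ω

X_L = ωL = 59.2 Ω
X_C = 1/(ωC) = 33.8 Ω
X = 59.2 − 33.8 = 25.4 Ω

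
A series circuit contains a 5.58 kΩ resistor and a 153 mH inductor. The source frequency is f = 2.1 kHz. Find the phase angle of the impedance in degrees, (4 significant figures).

ω = 2πf = 13190 rad/s
X_L = ωL = 2019 Ω
Z = 5580 + j2019 Ω
|Z| = √(5580² + 2019²) = 5934 Ω
∠Z = arctan(2019/5580) = 19.89°

19.89°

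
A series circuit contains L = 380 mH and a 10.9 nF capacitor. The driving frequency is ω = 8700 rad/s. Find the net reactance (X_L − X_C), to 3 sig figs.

X_L = ωL = 3310 Ω
X_C = 1/(ωC) = 10500 Ω
X = 3310 − 10500 = -7240 Ω

-7240 Ω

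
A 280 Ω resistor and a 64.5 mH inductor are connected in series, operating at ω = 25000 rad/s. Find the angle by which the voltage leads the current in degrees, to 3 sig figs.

X_L = ωL = 1610 Ω
Z = 280 + j1610 Ω
|Z| = √(280² + 1610²) = 1640 Ω
∠Z = arctan(1610/280) = 80.1°

80.1°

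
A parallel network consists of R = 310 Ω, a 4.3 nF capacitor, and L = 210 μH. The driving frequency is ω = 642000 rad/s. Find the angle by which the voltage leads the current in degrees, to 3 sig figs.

X_L = ωL = 135 Ω
X_C = 1/(ωC) = 362 Ω
Parallel: admittances add. Y = 1/R + 1/(jωL) + jωC
Y = (0.00323 − j0.00466) S
|Y| = 0.00566 S → |Z| = 1/|Y| = 177 Ω, ∠Z = −∠Y = 55.3°

55.3°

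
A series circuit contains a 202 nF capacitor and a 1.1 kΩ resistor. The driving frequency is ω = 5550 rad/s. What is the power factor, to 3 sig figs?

X_C = 1/(ωC) = 892 Ω
Z = 1100 − j892 Ω
|Z| = √(1100² + 892²) = 1420 Ω
∠Z = arctan(-892/1100) = -39.0°
cos φ = cos(-39.0°) = 0.777

0.777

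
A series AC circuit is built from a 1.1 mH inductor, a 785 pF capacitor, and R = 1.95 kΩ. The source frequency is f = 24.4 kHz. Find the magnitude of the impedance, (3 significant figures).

ω = 2πf = 153300 rad/s
X_L = ωL = 169 Ω
X_C = 1/(ωC) = 8310 Ω
Net reactance X = X_L − X_C = -8140 Ω
Z = 1950 − j8140 Ω
|Z| = √(1950² + 8140²) = 8370 Ω

8370 Ω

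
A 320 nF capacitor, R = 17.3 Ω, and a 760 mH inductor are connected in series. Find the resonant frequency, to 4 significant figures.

ω₀ = 1/√(LC) = 1/√(0.76 × 3.2e-07) = 2028 rad/s
f₀ = ω₀/(2π) = 322.7 Hz

322.7 Hz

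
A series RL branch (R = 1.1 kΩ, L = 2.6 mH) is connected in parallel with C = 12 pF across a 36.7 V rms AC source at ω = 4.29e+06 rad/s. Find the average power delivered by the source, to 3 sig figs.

X_L = ωL = 11200 Ω
X_C = 1/(ωC) = 19400 Ω
Branch 1 (R+jX_L): Z₁ = 1100 + j11200 Ω, |Z₁| = 11200 Ω
Branch 2 (−jX_C): Z₂ = −j19400 Ω
Parallel: Z = Z₁Z₂/(Z₁+Z₂), |Z| = 26100 Ω, ∠Z = 76.8°
I = V/|Z| = 1.41 mA
P = VI cos φ = 36.7 × 0.00141 × cos(76.8°) = 11.8 mW

11.8 mW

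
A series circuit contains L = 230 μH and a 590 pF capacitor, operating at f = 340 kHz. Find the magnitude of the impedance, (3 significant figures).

302 Ω

ω = 2πf = 2.136e+06 rad/s
X_L = ωL = 491 Ω
X_C = 1/(ωC) = 793 Ω
Net reactance X = X_L − X_C = -302 Ω
Z = − j302 Ω
|Z| = √(0² + 302²) = 302 Ω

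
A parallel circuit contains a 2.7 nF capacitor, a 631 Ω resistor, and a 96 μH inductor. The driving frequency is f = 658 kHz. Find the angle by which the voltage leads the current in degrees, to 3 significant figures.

-79.6°

ω = 2πf = 4.134e+06 rad/s
X_L = ωL = 397 Ω
X_C = 1/(ωC) = 89.6 Ω
Parallel: admittances add. Y = 1/R + 1/(jωL) + jωC
Y = (0.00158 + j0.00864) S
|Y| = 0.00879 S → |Z| = 1/|Y| = 114 Ω, ∠Z = −∠Y = -79.6°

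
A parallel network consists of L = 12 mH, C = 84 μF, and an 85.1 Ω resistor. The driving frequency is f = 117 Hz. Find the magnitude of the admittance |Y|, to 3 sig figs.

ω = 2πf = 735.1 rad/s
X_L = ωL = 8.82 Ω
X_C = 1/(ωC) = 16.2 Ω
Parallel: admittances add. Y = 1/R + 1/(jωL) + jωC
Y = (0.0118 − j0.0516) S
|Y| = 0.0529 S → |Z| = 1/|Y| = 18.9 Ω, ∠Z = −∠Y = 77.2°

52.9 mS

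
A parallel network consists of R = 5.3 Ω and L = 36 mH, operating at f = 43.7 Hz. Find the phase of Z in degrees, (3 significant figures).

ω = 2πf = 274.6 rad/s
X_L = ωL = 9.88 Ω
Parallel: admittances add. Y = 1/R + 1/(jωL)
Y = (0.189 − j0.101) S
|Y| = 0.214 S → |Z| = 1/|Y| = 4.67 Ω, ∠Z = −∠Y = 28.2°

28.2°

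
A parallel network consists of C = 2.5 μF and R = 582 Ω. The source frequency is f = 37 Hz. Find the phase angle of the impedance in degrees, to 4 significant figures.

ω = 2πf = 232.5 rad/s
X_C = 1/(ωC) = 1721 Ω
Parallel: admittances add. Y = 1/R + jωC
Y = (0.001718 + j0.0005812) S
|Y| = 0.001814 S → |Z| = 1/|Y| = 551.3 Ω, ∠Z = −∠Y = -18.69°

-18.69°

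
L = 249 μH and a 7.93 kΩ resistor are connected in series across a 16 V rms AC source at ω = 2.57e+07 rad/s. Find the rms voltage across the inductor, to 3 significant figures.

10.0 V

X_L = ωL = 6400 Ω
Z = 7930 + j6400 Ω
|Z| = √(7930² + 6400²) = 10200 Ω
I = V/|Z| = 1.57 mA
V_L = I·|Z_L| = 0.00157 × 6400 = 10.0 V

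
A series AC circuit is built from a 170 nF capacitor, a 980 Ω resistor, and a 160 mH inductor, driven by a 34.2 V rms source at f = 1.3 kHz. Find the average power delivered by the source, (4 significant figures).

878.6 mW

ω = 2πf = 8168 rad/s
X_L = ωL = 1307 Ω
X_C = 1/(ωC) = 720.2 Ω
Net reactance X = X_L − X_C = 586.7 Ω
Z = 980.0 + j586.7 Ω
|Z| = √(980.0² + 586.7²) = 1142 Ω
∠Z = arctan(586.7/980.0) = 30.91°
I = V/|Z| = 29.94 mA
P = VI cos φ = 34.2 × 0.02994 × cos(30.91°) = 878.6 mW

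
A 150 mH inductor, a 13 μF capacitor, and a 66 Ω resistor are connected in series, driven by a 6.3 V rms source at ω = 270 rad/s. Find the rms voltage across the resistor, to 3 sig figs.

1.64 V

X_L = ωL = 40.5 Ω
X_C = 1/(ωC) = 285 Ω
Net reactance X = X_L − X_C = -244 Ω
Z = 66.0 − j244 Ω
|Z| = √(66.0² + 244²) = 253 Ω
I = V/|Z| = 24.9 mA
V_R = I·|Z_R| = 0.0249 × 66.0 = 1.64 V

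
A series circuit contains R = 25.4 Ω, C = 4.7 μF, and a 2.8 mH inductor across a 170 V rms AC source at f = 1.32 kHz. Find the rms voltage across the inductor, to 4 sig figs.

ω = 2πf = 8294 rad/s
X_L = ωL = 23.22 Ω
X_C = 1/(ωC) = 25.65 Ω
Net reactance X = X_L − X_C = -2.431 Ω
Z = 25.40 − j2.431 Ω
|Z| = √(25.40² + 2.431²) = 25.52 Ω
I = V/|Z| = 6.662 A
V_L = I·|Z_L| = 6.662 × 23.22 = 154.7 V

154.7 V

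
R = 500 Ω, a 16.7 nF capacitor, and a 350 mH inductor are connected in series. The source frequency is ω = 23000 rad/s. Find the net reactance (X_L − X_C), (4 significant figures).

5447 Ω

X_L = ωL = 8050 Ω
X_C = 1/(ωC) = 2603 Ω
X = 8050 − 2603 = 5447 Ω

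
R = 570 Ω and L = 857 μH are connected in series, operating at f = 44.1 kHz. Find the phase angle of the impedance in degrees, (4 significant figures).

22.62°

ω = 2πf = 277100 rad/s
X_L = ωL = 237.5 Ω
Z = 570.0 + j237.5 Ω
|Z| = √(570.0² + 237.5²) = 617.5 Ω
∠Z = arctan(237.5/570.0) = 22.62°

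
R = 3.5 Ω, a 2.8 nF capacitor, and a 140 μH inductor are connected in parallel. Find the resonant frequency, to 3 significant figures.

254 kHz

ω₀ = 1/√(LC) = 1/√(0.00014 × 2.8e-09) = 1.597e+06 rad/s
f₀ = ω₀/(2π) = 254 kHz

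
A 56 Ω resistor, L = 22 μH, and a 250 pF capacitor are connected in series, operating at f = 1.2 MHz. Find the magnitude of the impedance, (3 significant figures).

369 Ω

ω = 2πf = 7.54e+06 rad/s
X_L = ωL = 166 Ω
X_C = 1/(ωC) = 531 Ω
Net reactance X = X_L − X_C = -365 Ω
Z = 56.0 − j365 Ω
|Z| = √(56.0² + 365²) = 369 Ω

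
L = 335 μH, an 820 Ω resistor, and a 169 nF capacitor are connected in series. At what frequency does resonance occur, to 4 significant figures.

21.15 kHz

ω₀ = 1/√(LC) = 1/√(0.000335 × 1.69e-07) = 132900 rad/s
f₀ = ω₀/(2π) = 21.15 kHz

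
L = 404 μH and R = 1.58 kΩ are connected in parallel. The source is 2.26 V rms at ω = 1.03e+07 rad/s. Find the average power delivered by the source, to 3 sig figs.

X_L = ωL = 4160 Ω
Parallel: admittances add. Y = 1/R + 1/(jωL)
Y = (0.000633 − j0.000240) S
|Y| = 0.000677 S → |Z| = 1/|Y| = 1480 Ω, ∠Z = −∠Y = 20.8°
I = V/|Z| = 1.53 mA
P = VI cos φ = 2.26 × 0.00153 × cos(20.8°) = 3.23 mW

3.23 mW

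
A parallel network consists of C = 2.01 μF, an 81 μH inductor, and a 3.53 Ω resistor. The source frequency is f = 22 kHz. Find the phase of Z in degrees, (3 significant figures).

ω = 2πf = 138200 rad/s
X_L = ωL = 11.2 Ω
X_C = 1/(ωC) = 3.60 Ω
Parallel: admittances add. Y = 1/R + 1/(jωL) + jωC
Y = (0.283 + j0.189) S
|Y| = 0.340 S → |Z| = 1/|Y| = 2.94 Ω, ∠Z = −∠Y = -33.6°

-33.6°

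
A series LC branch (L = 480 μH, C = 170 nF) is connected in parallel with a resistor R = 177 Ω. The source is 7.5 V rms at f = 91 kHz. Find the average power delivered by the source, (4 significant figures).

ω = 2πf = 571800 rad/s
X_L = ωL = 274.4 Ω
X_C = 1/(ωC) = 10.29 Ω
Branch 1: Z₁ = R = 177.0 Ω
Branch 2 (series LC): Z₂ = j(X_L − X_C) = j264.2 Ω
Parallel: Z = Z₁Z₂/(Z₁+Z₂), |Z| = 147.0 Ω, ∠Z = 33.82°
I = V/|Z| = 51.01 mA
P = VI cos φ = 7.5 × 0.05101 × cos(33.82°) = 317.8 mW

317.8 mW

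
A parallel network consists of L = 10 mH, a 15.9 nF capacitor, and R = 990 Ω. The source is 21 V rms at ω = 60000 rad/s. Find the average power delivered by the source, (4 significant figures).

X_L = ωL = 600.0 Ω
X_C = 1/(ωC) = 1048 Ω
Parallel: admittances add. Y = 1/R + 1/(jωL) + jωC
Y = (0.001010 − j0.0007127) S
|Y| = 0.001236 S → |Z| = 1/|Y| = 808.9 Ω, ∠Z = −∠Y = 35.20°
I = V/|Z| = 25.96 mA
P = VI cos φ = 21 × 0.02596 × cos(35.20°) = 445.5 mW

445.5 mW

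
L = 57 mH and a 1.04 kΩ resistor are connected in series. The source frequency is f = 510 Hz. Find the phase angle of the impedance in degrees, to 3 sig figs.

9.96°

ω = 2πf = 3204 rad/s
X_L = ωL = 183 Ω
Z = 1040 + j183 Ω
|Z| = √(1040² + 183²) = 1060 Ω
∠Z = arctan(183/1040) = 9.96°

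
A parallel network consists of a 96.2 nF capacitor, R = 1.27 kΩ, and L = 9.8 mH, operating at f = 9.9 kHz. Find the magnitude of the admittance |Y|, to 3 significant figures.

ω = 2πf = 62200 rad/s
X_L = ωL = 610 Ω
X_C = 1/(ωC) = 167 Ω
Parallel: admittances add. Y = 1/R + 1/(jωL) + jωC
Y = (0.000787 + j0.00434) S
|Y| = 0.00441 S → |Z| = 1/|Y| = 227 Ω, ∠Z = −∠Y = -79.7°

4.41 mS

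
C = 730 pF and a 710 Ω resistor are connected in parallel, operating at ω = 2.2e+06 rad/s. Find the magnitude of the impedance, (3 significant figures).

468 Ω

X_C = 1/(ωC) = 623 Ω
Parallel: admittances add. Y = 1/R + jωC
Y = (0.00141 + j0.00161) S
|Y| = 0.00214 S → |Z| = 1/|Y| = 468 Ω, ∠Z = −∠Y = -48.7°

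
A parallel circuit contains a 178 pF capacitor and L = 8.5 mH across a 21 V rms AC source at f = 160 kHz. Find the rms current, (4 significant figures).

ω = 2πf = 1.005e+06 rad/s
X_L = ωL = 8545 Ω
X_C = 1/(ωC) = 5588 Ω
Parallel: admittances add. Y = 1/(jωL) + jωC
Y = (0 + j6.192e-05) S
|Y| = 6.192e-05 S → |Z| = 1/|Y| = 16150 Ω, ∠Z = −∠Y = -90.00°
I = V/|Z| = 21/16150 = 1.300 mA

1.300 mA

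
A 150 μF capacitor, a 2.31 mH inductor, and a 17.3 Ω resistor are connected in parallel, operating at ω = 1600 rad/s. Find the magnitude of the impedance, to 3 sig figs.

X_L = ωL = 3.70 Ω
X_C = 1/(ωC) = 4.17 Ω
Parallel: admittances add. Y = 1/R + 1/(jωL) + jωC
Y = (0.0578 − j0.0306) S
|Y| = 0.0654 S → |Z| = 1/|Y| = 15.3 Ω, ∠Z = −∠Y = 27.9°

15.3 Ω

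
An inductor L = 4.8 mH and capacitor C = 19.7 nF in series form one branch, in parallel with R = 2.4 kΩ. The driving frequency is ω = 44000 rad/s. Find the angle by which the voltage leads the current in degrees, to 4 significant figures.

X_L = ωL = 211.2 Ω
X_C = 1/(ωC) = 1154 Ω
Branch 1: Z₁ = R = 2400 Ω
Branch 2 (series LC): Z₂ = j(X_L − X_C) = −j942.5 Ω
Parallel: Z = Z₁Z₂/(Z₁+Z₂), |Z| = 877.3 Ω, ∠Z = -68.56°

-68.56°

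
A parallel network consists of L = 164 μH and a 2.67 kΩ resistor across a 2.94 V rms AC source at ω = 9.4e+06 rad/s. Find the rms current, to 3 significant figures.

X_L = ωL = 1540 Ω
Parallel: admittances add. Y = 1/R + 1/(jωL)
Y = (0.000375 − j0.000649) S
|Y| = 0.000749 S → |Z| = 1/|Y| = 1340 Ω, ∠Z = −∠Y = 60.0°
I = V/|Z| = 2.94/1340 = 2.20 mA

2.20 mA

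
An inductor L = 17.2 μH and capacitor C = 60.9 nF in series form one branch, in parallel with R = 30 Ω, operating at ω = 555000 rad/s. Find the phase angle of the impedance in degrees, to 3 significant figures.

X_L = ωL = 9.55 Ω
X_C = 1/(ωC) = 29.6 Ω
Branch 1: Z₁ = R = 30.0 Ω
Branch 2 (series LC): Z₂ = j(X_L − X_C) = −j20.0 Ω
Parallel: Z = Z₁Z₂/(Z₁+Z₂), |Z| = 16.7 Ω, ∠Z = -56.3°

-56.3°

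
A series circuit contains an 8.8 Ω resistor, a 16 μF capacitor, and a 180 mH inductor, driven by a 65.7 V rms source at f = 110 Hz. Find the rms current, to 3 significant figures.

ω = 2πf = 691.2 rad/s
X_L = ωL = 124 Ω
X_C = 1/(ωC) = 90.4 Ω
Net reactance X = X_L − X_C = 34.0 Ω
Z = 8.80 + j34.0 Ω
|Z| = √(8.80² + 34.0²) = 35.1 Ω
I = V/|Z| = 65.7/35.1 = 1.87 A

1.87 A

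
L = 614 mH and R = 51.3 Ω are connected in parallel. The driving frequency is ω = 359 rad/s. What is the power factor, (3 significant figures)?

X_L = ωL = 220 Ω
Parallel: admittances add. Y = 1/R + 1/(jωL)
Y = (0.0195 − j0.00454) S
|Y| = 0.0200 S → |Z| = 1/|Y| = 50.0 Ω, ∠Z = −∠Y = 13.1°
cos φ = cos(13.1°) = 0.974

0.974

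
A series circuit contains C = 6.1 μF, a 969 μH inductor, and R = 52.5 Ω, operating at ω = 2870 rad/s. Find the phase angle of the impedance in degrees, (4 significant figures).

-45.99°

X_L = ωL = 2.781 Ω
X_C = 1/(ωC) = 57.12 Ω
Net reactance X = X_L − X_C = -54.34 Ω
Z = 52.50 − j54.34 Ω
|Z| = √(52.50² + 54.34²) = 75.56 Ω
∠Z = arctan(-54.34/52.50) = -45.99°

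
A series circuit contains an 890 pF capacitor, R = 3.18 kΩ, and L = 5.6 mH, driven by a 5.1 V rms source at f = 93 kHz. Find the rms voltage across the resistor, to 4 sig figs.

ω = 2πf = 584300 rad/s
X_L = ωL = 3272 Ω
X_C = 1/(ωC) = 1923 Ω
Net reactance X = X_L − X_C = 1349 Ω
Z = 3180 + j1349 Ω
|Z| = √(3180² + 1349²) = 3454 Ω
I = V/|Z| = 1.476 mA
V_R = I·|Z_R| = 0.001476 × 3180 = 4.695 V

4.695 V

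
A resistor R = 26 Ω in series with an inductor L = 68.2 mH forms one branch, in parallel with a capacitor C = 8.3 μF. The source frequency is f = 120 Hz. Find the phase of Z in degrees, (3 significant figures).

49.7°

ω = 2πf = 754.0 rad/s
X_L = ωL = 51.4 Ω
X_C = 1/(ωC) = 160 Ω
Branch 1 (R+jX_L): Z₁ = 26.0 + j51.4 Ω, |Z₁| = 57.6 Ω
Branch 2 (−jX_C): Z₂ = −j160 Ω
Parallel: Z = Z₁Z₂/(Z₁+Z₂), |Z| = 82.6 Ω, ∠Z = 49.7°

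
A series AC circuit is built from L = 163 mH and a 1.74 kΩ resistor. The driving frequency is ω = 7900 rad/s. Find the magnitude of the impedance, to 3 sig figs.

2160 Ω

X_L = ωL = 1290 Ω
Z = 1740 + j1290 Ω
|Z| = √(1740² + 1290²) = 2160 Ω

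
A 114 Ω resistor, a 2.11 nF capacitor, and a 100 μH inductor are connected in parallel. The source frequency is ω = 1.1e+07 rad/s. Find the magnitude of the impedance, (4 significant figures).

X_L = ωL = 1100 Ω
X_C = 1/(ωC) = 43.08 Ω
Parallel: admittances add. Y = 1/R + 1/(jωL) + jωC
Y = (0.008772 + j0.02230) S
|Y| = 0.02396 S → |Z| = 1/|Y| = 41.73 Ω, ∠Z = −∠Y = -68.53°

41.73 Ω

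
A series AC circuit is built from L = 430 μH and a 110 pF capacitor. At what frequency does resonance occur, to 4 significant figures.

ω₀ = 1/√(LC) = 1/√(0.00043 × 1.1e-10) = 4.598e+06 rad/s
f₀ = ω₀/(2π) = 731.8 kHz

731.8 kHz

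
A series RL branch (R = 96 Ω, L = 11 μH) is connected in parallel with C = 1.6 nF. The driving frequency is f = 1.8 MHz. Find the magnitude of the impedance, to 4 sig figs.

ω = 2πf = 1.131e+07 rad/s
X_L = ωL = 124.4 Ω
X_C = 1/(ωC) = 55.26 Ω
Branch 1 (R+jX_L): Z₁ = 96.00 + j124.4 Ω, |Z₁| = 157.1 Ω
Branch 2 (−jX_C): Z₂ = −j55.26 Ω
Parallel: Z = Z₁Z₂/(Z₁+Z₂), |Z| = 73.40 Ω, ∠Z = -73.42°

73.40 Ω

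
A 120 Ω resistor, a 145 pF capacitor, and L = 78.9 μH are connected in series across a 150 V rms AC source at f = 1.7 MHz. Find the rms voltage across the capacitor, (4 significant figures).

419.7 V

ω = 2πf = 1.068e+07 rad/s
X_L = ωL = 842.8 Ω
X_C = 1/(ωC) = 645.7 Ω
Net reactance X = X_L − X_C = 197.1 Ω
Z = 120.0 + j197.1 Ω
|Z| = √(120.0² + 197.1²) = 230.8 Ω
I = V/|Z| = 650.0 mA
V_C = I·|Z_C| = 0.6500 × 645.7 = 419.7 V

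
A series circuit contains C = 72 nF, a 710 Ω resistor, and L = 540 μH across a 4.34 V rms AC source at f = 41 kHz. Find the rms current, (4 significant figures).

ω = 2πf = 257600 rad/s
X_L = ωL = 139.1 Ω
X_C = 1/(ωC) = 53.91 Ω
Net reactance X = X_L − X_C = 85.20 Ω
Z = 710.0 + j85.20 Ω
|Z| = √(710.0² + 85.20²) = 715.1 Ω
I = V/|Z| = 4.34/715.1 = 6.069 mA

6.069 mA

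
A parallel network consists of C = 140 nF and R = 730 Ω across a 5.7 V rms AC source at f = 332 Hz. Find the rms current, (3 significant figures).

7.98 mA

ω = 2πf = 2086 rad/s
X_C = 1/(ωC) = 3420 Ω
Parallel: admittances add. Y = 1/R + jωC
Y = (0.00137 + j0.000292) S
|Y| = 0.00140 S → |Z| = 1/|Y| = 714 Ω, ∠Z = −∠Y = -12.0°
I = V/|Z| = 5.7/714 = 7.98 mA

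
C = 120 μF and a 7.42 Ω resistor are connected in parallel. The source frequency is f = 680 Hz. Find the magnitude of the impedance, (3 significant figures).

1.89 Ω

ω = 2πf = 4273 rad/s
X_C = 1/(ωC) = 1.95 Ω
Parallel: admittances add. Y = 1/R + jωC
Y = (0.135 + j0.513) S
|Y| = 0.530 S → |Z| = 1/|Y| = 1.89 Ω, ∠Z = −∠Y = -75.3°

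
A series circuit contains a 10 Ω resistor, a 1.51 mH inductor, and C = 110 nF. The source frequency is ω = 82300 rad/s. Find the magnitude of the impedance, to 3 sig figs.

X_L = ωL = 124 Ω
X_C = 1/(ωC) = 110 Ω
Net reactance X = X_L − X_C = 13.8 Ω
Z = 10.0 + j13.8 Ω
|Z| = √(10.0² + 13.8²) = 17.1 Ω

17.1 Ω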